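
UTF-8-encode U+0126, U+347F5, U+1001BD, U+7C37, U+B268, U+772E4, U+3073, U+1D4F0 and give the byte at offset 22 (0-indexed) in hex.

0xB3

U+0126 → 2-byte form C4 A6 at offsets 0–1.
U+347F5 → 4-byte form F0 B4 9F B5 at offsets 2–5.
U+1001BD → 4-byte form F4 80 86 BD at offsets 6–9.
U+7C37 → 3-byte form E7 B0 B7 at offsets 10–12.
U+B268 → 3-byte form EB 89 A8 at offsets 13–15.
U+772E4 → 4-byte form F1 B7 8B A4 at offsets 16–19.
U+3073 → 3-byte form E3 81 B3 at offsets 20–22.
Offset 22 falls in char 7's range; it's byte 3 of E3 81 B3 = 0xB3.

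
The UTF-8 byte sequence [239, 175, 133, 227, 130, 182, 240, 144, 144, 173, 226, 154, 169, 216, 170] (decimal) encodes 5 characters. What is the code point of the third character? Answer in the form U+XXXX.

U+1042D

Offset 0: leading byte 0xEF = 11101111 → 3-byte char #1 = EF AF 85.
Offset 3: leading byte 0xE3 = 11100011 → 3-byte char #2 = E3 82 B6.
Offset 6: leading byte 0xF0 = 11110000 → 4-byte char #3 = F0 90 90 AD.
Leading byte 0xF0 = 11110000 matches 11110xxx → 4-byte sequence.
Byte 1: 0xF0 = 11110000, payload 000 (3 bits).
Byte 2: 0x90 = 10010000 (10xxxxxx ✓), payload 010000.
Byte 3: 0x90 = 10010000 (10xxxxxx ✓), payload 010000.
Byte 4: 0xAD = 10101101 (10xxxxxx ✓), payload 101101.
Concatenate: 000010000010000101101 = 0x1042D (21 bits → U+1042D).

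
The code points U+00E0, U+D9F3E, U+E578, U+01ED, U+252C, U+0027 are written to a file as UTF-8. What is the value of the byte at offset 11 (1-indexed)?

0xAD

1-indexed offset 11 is 0-indexed offset 10.
U+00E0 → 2-byte form C3 A0 at offsets 0–1.
U+D9F3E → 4-byte form F3 99 BC BE at offsets 2–5.
U+E578 → 3-byte form EE 95 B8 at offsets 6–8.
U+01ED → 2-byte form C7 AD at offsets 9–10.
Offset 10 falls in char 4's range; it's byte 2 of C7 AD = 0xAD.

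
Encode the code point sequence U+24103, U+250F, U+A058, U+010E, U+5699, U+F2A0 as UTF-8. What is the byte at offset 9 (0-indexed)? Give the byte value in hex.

0x98

U+24103 → 4-byte form F0 A4 84 83 at offsets 0–3.
U+250F → 3-byte form E2 94 8F at offsets 4–6.
U+A058 → 3-byte form EA 81 98 at offsets 7–9.
Offset 9 falls in char 3's range; it's byte 3 of EA 81 98 = 0x98.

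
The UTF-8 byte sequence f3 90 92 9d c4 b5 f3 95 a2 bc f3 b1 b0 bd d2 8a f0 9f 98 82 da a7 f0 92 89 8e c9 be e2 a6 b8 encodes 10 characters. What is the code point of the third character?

U+D58BC

Offset 0: leading byte 0xF3 = 11110011 → 4-byte char #1 = F3 90 92 9D.
Offset 4: leading byte 0xC4 = 11000100 → 2-byte char #2 = C4 B5.
Offset 6: leading byte 0xF3 = 11110011 → 4-byte char #3 = F3 95 A2 BC.
Leading byte 0xF3 = 11110011 matches 11110xxx → 4-byte sequence.
Byte 1: 0xF3 = 11110011, payload 011 (3 bits).
Byte 2: 0x95 = 10010101 (10xxxxxx ✓), payload 010101.
Byte 3: 0xA2 = 10100010 (10xxxxxx ✓), payload 100010.
Byte 4: 0xBC = 10111100 (10xxxxxx ✓), payload 111100.
Concatenate: 011010101100010111100 = 0xD58BC (21 bits → U+D58BC).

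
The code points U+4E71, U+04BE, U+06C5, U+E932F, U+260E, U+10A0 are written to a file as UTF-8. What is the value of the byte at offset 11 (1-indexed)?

0xAF

1-indexed offset 11 is 0-indexed offset 10.
U+4E71 → 3-byte form E4 B9 B1 at offsets 0–2.
U+04BE → 2-byte form D2 BE at offsets 3–4.
U+06C5 → 2-byte form DB 85 at offsets 5–6.
U+E932F → 4-byte form F3 A9 8C AF at offsets 7–10.
Offset 10 falls in char 4's range; it's byte 4 of F3 A9 8C AF = 0xAF.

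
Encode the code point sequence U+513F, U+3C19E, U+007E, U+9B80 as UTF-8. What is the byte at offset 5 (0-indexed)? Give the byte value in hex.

0x86

U+513F → 3-byte form E5 84 BF at offsets 0–2.
U+3C19E → 4-byte form F0 BC 86 9E at offsets 3–6.
Offset 5 falls in char 2's range; it's byte 3 of F0 BC 86 9E = 0x86.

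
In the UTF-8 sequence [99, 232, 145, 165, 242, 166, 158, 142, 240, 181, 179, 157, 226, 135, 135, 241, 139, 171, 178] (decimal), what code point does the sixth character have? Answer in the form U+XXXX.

Offset 0: leading byte 0x63 = 01100011 → 1-byte char #1 = 63.
Offset 1: leading byte 0xE8 = 11101000 → 3-byte char #2 = E8 91 A5.
Offset 4: leading byte 0xF2 = 11110010 → 4-byte char #3 = F2 A6 9E 8E.
Offset 8: leading byte 0xF0 = 11110000 → 4-byte char #4 = F0 B5 B3 9D.
Offset 12: leading byte 0xE2 = 11100010 → 3-byte char #5 = E2 87 87.
Offset 15: leading byte 0xF1 = 11110001 → 4-byte char #6 = F1 8B AB B2.
Leading byte 0xF1 = 11110001 matches 11110xxx → 4-byte sequence.
Byte 1: 0xF1 = 11110001, payload 001 (3 bits).
Byte 2: 0x8B = 10001011 (10xxxxxx ✓), payload 001011.
Byte 3: 0xAB = 10101011 (10xxxxxx ✓), payload 101011.
Byte 4: 0xB2 = 10110010 (10xxxxxx ✓), payload 110010.
Concatenate: 001001011101011110010 = 0x4BAF2 (21 bits → U+4BAF2).

U+4BAF2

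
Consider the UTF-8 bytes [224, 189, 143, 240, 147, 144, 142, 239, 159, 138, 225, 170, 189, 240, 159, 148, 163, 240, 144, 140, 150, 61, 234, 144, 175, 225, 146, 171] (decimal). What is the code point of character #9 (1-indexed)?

U+14AB

Offset 0: leading byte 0xE0 = 11100000 → 3-byte char #1 = E0 BD 8F.
Offset 3: leading byte 0xF0 = 11110000 → 4-byte char #2 = F0 93 90 8E.
Offset 7: leading byte 0xEF = 11101111 → 3-byte char #3 = EF 9F 8A.
Offset 10: leading byte 0xE1 = 11100001 → 3-byte char #4 = E1 AA BD.
Offset 13: leading byte 0xF0 = 11110000 → 4-byte char #5 = F0 9F 94 A3.
Offset 17: leading byte 0xF0 = 11110000 → 4-byte char #6 = F0 90 8C 96.
Offset 21: leading byte 0x3D = 00111101 → 1-byte char #7 = 3D.
Offset 22: leading byte 0xEA = 11101010 → 3-byte char #8 = EA 90 AF.
Offset 25: leading byte 0xE1 = 11100001 → 3-byte char #9 = E1 92 AB.
Leading byte 0xE1 = 11100001 matches 1110xxxx → 3-byte sequence.
Byte 1: 0xE1 = 11100001, payload 0001 (4 bits).
Byte 2: 0x92 = 10010010 (10xxxxxx ✓), payload 010010.
Byte 3: 0xAB = 10101011 (10xxxxxx ✓), payload 101011.
Concatenate: 0001010010101011 = 0x14AB (16 bits → U+14AB).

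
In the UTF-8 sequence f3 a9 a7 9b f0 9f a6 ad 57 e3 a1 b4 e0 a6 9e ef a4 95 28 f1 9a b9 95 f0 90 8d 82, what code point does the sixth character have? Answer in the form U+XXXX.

U+F915

Offset 0: leading byte 0xF3 = 11110011 → 4-byte char #1 = F3 A9 A7 9B.
Offset 4: leading byte 0xF0 = 11110000 → 4-byte char #2 = F0 9F A6 AD.
Offset 8: leading byte 0x57 = 01010111 → 1-byte char #3 = 57.
Offset 9: leading byte 0xE3 = 11100011 → 3-byte char #4 = E3 A1 B4.
Offset 12: leading byte 0xE0 = 11100000 → 3-byte char #5 = E0 A6 9E.
Offset 15: leading byte 0xEF = 11101111 → 3-byte char #6 = EF A4 95.
Leading byte 0xEF = 11101111 matches 1110xxxx → 3-byte sequence.
Byte 1: 0xEF = 11101111, payload 1111 (4 bits).
Byte 2: 0xA4 = 10100100 (10xxxxxx ✓), payload 100100.
Byte 3: 0x95 = 10010101 (10xxxxxx ✓), payload 010101.
Concatenate: 1111100100010101 = 0xF915 (16 bits → U+F915).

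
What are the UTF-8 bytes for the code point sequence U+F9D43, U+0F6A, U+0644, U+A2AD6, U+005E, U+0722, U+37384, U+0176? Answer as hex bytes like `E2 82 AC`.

U+F9D43: 4-byte form → F3 B9 B5 83.
U+0F6A: 3-byte form → E0 BD AA.
U+0644: 2-byte form → D9 84.
U+A2AD6: 4-byte form → F2 A2 AB 96.
U+005E: 1-byte form → 5E.
U+0722: 2-byte form → DC A2.
U+37384: 4-byte form → F0 B7 8E 84.
U+0176: 2-byte form → C5 B6.
Concatenated (22 bytes): F3 B9 B5 83 E0 BD AA D9 84 F2 A2 AB 96 5E DC A2 F0 B7 8E 84 C5 B6.

F3 B9 B5 83 E0 BD AA D9 84 F2 A2 AB 96 5E DC A2 F0 B7 8E 84 C5 B6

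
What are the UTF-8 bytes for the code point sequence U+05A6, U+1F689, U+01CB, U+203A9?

U+05A6: 2-byte form → D6 A6.
U+1F689: 4-byte form → F0 9F 9A 89.
U+01CB: 2-byte form → C7 8B.
U+203A9: 4-byte form → F0 A0 8E A9.
Concatenated (12 bytes): D6 A6 F0 9F 9A 89 C7 8B F0 A0 8E A9.

D6 A6 F0 9F 9A 89 C7 8B F0 A0 8E A9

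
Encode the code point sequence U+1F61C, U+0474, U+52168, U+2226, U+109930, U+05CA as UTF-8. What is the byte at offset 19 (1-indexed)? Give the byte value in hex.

0x8A

1-indexed offset 19 is 0-indexed offset 18.
U+1F61C → 4-byte form F0 9F 98 9C at offsets 0–3.
U+0474 → 2-byte form D1 B4 at offsets 4–5.
U+52168 → 4-byte form F1 92 85 A8 at offsets 6–9.
U+2226 → 3-byte form E2 88 A6 at offsets 10–12.
U+109930 → 4-byte form F4 89 A4 B0 at offsets 13–16.
U+05CA → 2-byte form D7 8A at offsets 17–18.
Offset 18 falls in char 6's range; it's byte 2 of D7 8A = 0x8A.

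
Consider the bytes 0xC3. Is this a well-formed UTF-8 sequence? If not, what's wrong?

invalid (sequence truncated)

Leading byte 0xC3 = 11000011 → 2-byte form, but only 1 byte is present.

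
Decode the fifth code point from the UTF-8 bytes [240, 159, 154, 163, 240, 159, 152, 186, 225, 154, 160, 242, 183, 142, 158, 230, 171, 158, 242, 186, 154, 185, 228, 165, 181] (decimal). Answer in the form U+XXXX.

U+6ADE

Offset 0: leading byte 0xF0 = 11110000 → 4-byte char #1 = F0 9F 9A A3.
Offset 4: leading byte 0xF0 = 11110000 → 4-byte char #2 = F0 9F 98 BA.
Offset 8: leading byte 0xE1 = 11100001 → 3-byte char #3 = E1 9A A0.
Offset 11: leading byte 0xF2 = 11110010 → 4-byte char #4 = F2 B7 8E 9E.
Offset 15: leading byte 0xE6 = 11100110 → 3-byte char #5 = E6 AB 9E.
Leading byte 0xE6 = 11100110 matches 1110xxxx → 3-byte sequence.
Byte 1: 0xE6 = 11100110, payload 0110 (4 bits).
Byte 2: 0xAB = 10101011 (10xxxxxx ✓), payload 101011.
Byte 3: 0x9E = 10011110 (10xxxxxx ✓), payload 011110.
Concatenate: 0110101011011110 = 0x6ADE (16 bits → U+6ADE).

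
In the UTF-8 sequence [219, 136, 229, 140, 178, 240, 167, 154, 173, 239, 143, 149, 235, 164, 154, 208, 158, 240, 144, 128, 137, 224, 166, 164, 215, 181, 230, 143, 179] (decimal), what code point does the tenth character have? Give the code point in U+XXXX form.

Offset 0: leading byte 0xDB = 11011011 → 2-byte char #1 = DB 88.
Offset 2: leading byte 0xE5 = 11100101 → 3-byte char #2 = E5 8C B2.
Offset 5: leading byte 0xF0 = 11110000 → 4-byte char #3 = F0 A7 9A AD.
Offset 9: leading byte 0xEF = 11101111 → 3-byte char #4 = EF 8F 95.
Offset 12: leading byte 0xEB = 11101011 → 3-byte char #5 = EB A4 9A.
Offset 15: leading byte 0xD0 = 11010000 → 2-byte char #6 = D0 9E.
Offset 17: leading byte 0xF0 = 11110000 → 4-byte char #7 = F0 90 80 89.
Offset 21: leading byte 0xE0 = 11100000 → 3-byte char #8 = E0 A6 A4.
Offset 24: leading byte 0xD7 = 11010111 → 2-byte char #9 = D7 B5.
Offset 26: leading byte 0xE6 = 11100110 → 3-byte char #10 = E6 8F B3.
Leading byte 0xE6 = 11100110 matches 1110xxxx → 3-byte sequence.
Byte 1: 0xE6 = 11100110, payload 0110 (4 bits).
Byte 2: 0x8F = 10001111 (10xxxxxx ✓), payload 001111.
Byte 3: 0xB3 = 10110011 (10xxxxxx ✓), payload 110011.
Concatenate: 0110001111110011 = 0x63F3 (16 bits → U+63F3).

U+63F3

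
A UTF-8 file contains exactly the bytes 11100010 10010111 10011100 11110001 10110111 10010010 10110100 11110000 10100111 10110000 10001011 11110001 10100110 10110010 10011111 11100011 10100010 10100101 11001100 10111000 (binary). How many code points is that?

Byte at offset 0: 0xE2 = 11100010 → 3-byte char (#1). Advance 3.
Byte at offset 3: 0xF1 = 11110001 → 4-byte char (#2). Advance 4.
Byte at offset 7: 0xF0 = 11110000 → 4-byte char (#3). Advance 4.
Byte at offset 11: 0xF1 = 11110001 → 4-byte char (#4). Advance 4.
Byte at offset 15: 0xE3 = 11100011 → 3-byte char (#5). Advance 3.
Byte at offset 18: 0xCC = 11001100 → 2-byte char (#6). Advance 2.
Reached end at offset 20 after 6 code points.

6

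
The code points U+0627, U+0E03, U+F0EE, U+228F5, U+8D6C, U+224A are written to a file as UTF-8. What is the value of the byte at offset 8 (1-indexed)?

1-indexed offset 8 is 0-indexed offset 7.
U+0627 → 2-byte form D8 A7 at offsets 0–1.
U+0E03 → 3-byte form E0 B8 83 at offsets 2–4.
U+F0EE → 3-byte form EF 83 AE at offsets 5–7.
Offset 7 falls in char 3's range; it's byte 3 of EF 83 AE = 0xAE.

0xAE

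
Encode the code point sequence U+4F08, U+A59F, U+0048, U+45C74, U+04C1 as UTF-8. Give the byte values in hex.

E4 BC 88 EA 96 9F 48 F1 85 B1 B4 D3 81

U+4F08: 3-byte form → E4 BC 88.
U+A59F: 3-byte form → EA 96 9F.
U+0048: 1-byte form → 48.
U+45C74: 4-byte form → F1 85 B1 B4.
U+04C1: 2-byte form → D3 81.
Concatenated (13 bytes): E4 BC 88 EA 96 9F 48 F1 85 B1 B4 D3 81.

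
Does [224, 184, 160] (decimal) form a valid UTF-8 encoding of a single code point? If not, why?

valid

Leading byte 0xE0 = 11100000 → 3-byte form.
Continuation bytes 0xB8=10111000, 0xA0=10100000 all match 10xxxxxx.
Decoded value 0xE20 is ≥ 0x800 (shortest form) and not a surrogate.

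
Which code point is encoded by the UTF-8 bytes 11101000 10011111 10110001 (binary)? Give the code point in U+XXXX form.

Leading byte 0xE8 = 11101000 matches 1110xxxx → 3-byte sequence.
Byte 1: 0xE8 = 11101000, payload 1000 (4 bits).
Byte 2: 0x9F = 10011111 (10xxxxxx ✓), payload 011111.
Byte 3: 0xB1 = 10110001 (10xxxxxx ✓), payload 110001.
Concatenate: 1000011111110001 = 0x87F1 (16 bits → U+87F1).

U+87F1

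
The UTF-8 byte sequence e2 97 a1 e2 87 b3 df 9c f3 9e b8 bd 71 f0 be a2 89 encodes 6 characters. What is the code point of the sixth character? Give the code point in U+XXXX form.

U+3E889

Offset 0: leading byte 0xE2 = 11100010 → 3-byte char #1 = E2 97 A1.
Offset 3: leading byte 0xE2 = 11100010 → 3-byte char #2 = E2 87 B3.
Offset 6: leading byte 0xDF = 11011111 → 2-byte char #3 = DF 9C.
Offset 8: leading byte 0xF3 = 11110011 → 4-byte char #4 = F3 9E B8 BD.
Offset 12: leading byte 0x71 = 01110001 → 1-byte char #5 = 71.
Offset 13: leading byte 0xF0 = 11110000 → 4-byte char #6 = F0 BE A2 89.
Leading byte 0xF0 = 11110000 matches 11110xxx → 4-byte sequence.
Byte 1: 0xF0 = 11110000, payload 000 (3 bits).
Byte 2: 0xBE = 10111110 (10xxxxxx ✓), payload 111110.
Byte 3: 0xA2 = 10100010 (10xxxxxx ✓), payload 100010.
Byte 4: 0x89 = 10001001 (10xxxxxx ✓), payload 001001.
Concatenate: 000111110100010001001 = 0x3E889 (21 bits → U+3E889).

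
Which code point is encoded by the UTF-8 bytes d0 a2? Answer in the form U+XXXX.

Leading byte 0xD0 = 11010000 matches 110xxxxx → 2-byte sequence.
Byte 1: 0xD0 = 11010000, payload 10000 (5 bits).
Byte 2: 0xA2 = 10100010 (10xxxxxx ✓), payload 100010.
Concatenate: 10000100010 = 0x422 (11 bits → U+0422).

U+0422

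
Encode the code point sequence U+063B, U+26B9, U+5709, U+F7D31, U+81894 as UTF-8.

D8 BB E2 9A B9 E5 9C 89 F3 B7 B4 B1 F2 81 A2 94

U+063B: 2-byte form → D8 BB.
U+26B9: 3-byte form → E2 9A B9.
U+5709: 3-byte form → E5 9C 89.
U+F7D31: 4-byte form → F3 B7 B4 B1.
U+81894: 4-byte form → F2 81 A2 94.
Concatenated (16 bytes): D8 BB E2 9A B9 E5 9C 89 F3 B7 B4 B1 F2 81 A2 94.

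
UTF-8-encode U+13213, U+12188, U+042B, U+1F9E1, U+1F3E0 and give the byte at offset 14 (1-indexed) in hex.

0xA1

1-indexed offset 14 is 0-indexed offset 13.
U+13213 → 4-byte form F0 93 88 93 at offsets 0–3.
U+12188 → 4-byte form F0 92 86 88 at offsets 4–7.
U+042B → 2-byte form D0 AB at offsets 8–9.
U+1F9E1 → 4-byte form F0 9F A7 A1 at offsets 10–13.
Offset 13 falls in char 4's range; it's byte 4 of F0 9F A7 A1 = 0xA1.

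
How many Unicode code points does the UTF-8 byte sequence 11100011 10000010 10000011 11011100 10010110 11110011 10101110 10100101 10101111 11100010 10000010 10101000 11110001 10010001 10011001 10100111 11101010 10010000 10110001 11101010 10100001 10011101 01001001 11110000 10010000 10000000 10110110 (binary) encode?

Byte at offset 0: 0xE3 = 11100011 → 3-byte char (#1). Advance 3.
Byte at offset 3: 0xDC = 11011100 → 2-byte char (#2). Advance 2.
Byte at offset 5: 0xF3 = 11110011 → 4-byte char (#3). Advance 4.
Byte at offset 9: 0xE2 = 11100010 → 3-byte char (#4). Advance 3.
Byte at offset 12: 0xF1 = 11110001 → 4-byte char (#5). Advance 4.
Byte at offset 16: 0xEA = 11101010 → 3-byte char (#6). Advance 3.
Byte at offset 19: 0xEA = 11101010 → 3-byte char (#7). Advance 3.
Byte at offset 22: 0x49 = 01001001 → 1-byte char (#8). Advance 1.
Byte at offset 23: 0xF0 = 11110000 → 4-byte char (#9). Advance 4.
Reached end at offset 27 after 9 code points.

9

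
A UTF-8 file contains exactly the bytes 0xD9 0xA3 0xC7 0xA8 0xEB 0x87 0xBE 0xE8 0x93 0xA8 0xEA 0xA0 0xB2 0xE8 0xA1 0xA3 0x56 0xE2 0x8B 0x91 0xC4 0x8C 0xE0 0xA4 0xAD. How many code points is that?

Byte at offset 0: 0xD9 = 11011001 → 2-byte char (#1). Advance 2.
Byte at offset 2: 0xC7 = 11000111 → 2-byte char (#2). Advance 2.
Byte at offset 4: 0xEB = 11101011 → 3-byte char (#3). Advance 3.
Byte at offset 7: 0xE8 = 11101000 → 3-byte char (#4). Advance 3.
Byte at offset 10: 0xEA = 11101010 → 3-byte char (#5). Advance 3.
Byte at offset 13: 0xE8 = 11101000 → 3-byte char (#6). Advance 3.
Byte at offset 16: 0x56 = 01010110 → 1-byte char (#7). Advance 1.
Byte at offset 17: 0xE2 = 11100010 → 3-byte char (#8). Advance 3.
Byte at offset 20: 0xC4 = 11000100 → 2-byte char (#9). Advance 2.
Byte at offset 22: 0xE0 = 11100000 → 3-byte char (#10). Advance 3.
Reached end at offset 25 after 10 code points.

10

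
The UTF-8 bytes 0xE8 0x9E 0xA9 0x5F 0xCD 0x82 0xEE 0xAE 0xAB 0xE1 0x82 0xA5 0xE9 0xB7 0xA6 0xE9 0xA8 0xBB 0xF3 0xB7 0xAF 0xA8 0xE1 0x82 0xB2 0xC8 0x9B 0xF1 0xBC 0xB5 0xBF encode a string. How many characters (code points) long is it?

11

Byte at offset 0: 0xE8 = 11101000 → 3-byte char (#1). Advance 3.
Byte at offset 3: 0x5F = 01011111 → 1-byte char (#2). Advance 1.
Byte at offset 4: 0xCD = 11001101 → 2-byte char (#3). Advance 2.
Byte at offset 6: 0xEE = 11101110 → 3-byte char (#4). Advance 3.
Byte at offset 9: 0xE1 = 11100001 → 3-byte char (#5). Advance 3.
Byte at offset 12: 0xE9 = 11101001 → 3-byte char (#6). Advance 3.
Byte at offset 15: 0xE9 = 11101001 → 3-byte char (#7). Advance 3.
Byte at offset 18: 0xF3 = 11110011 → 4-byte char (#8). Advance 4.
Byte at offset 22: 0xE1 = 11100001 → 3-byte char (#9). Advance 3.
Byte at offset 25: 0xC8 = 11001000 → 2-byte char (#10). Advance 2.
Byte at offset 27: 0xF1 = 11110001 → 4-byte char (#11). Advance 4.
Reached end at offset 31 after 11 code points.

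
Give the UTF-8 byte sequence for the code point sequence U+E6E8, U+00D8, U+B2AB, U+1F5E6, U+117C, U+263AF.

EE 9B A8 C3 98 EB 8A AB F0 9F 97 A6 E1 85 BC F0 A6 8E AF

U+E6E8: 3-byte form → EE 9B A8.
U+00D8: 2-byte form → C3 98.
U+B2AB: 3-byte form → EB 8A AB.
U+1F5E6: 4-byte form → F0 9F 97 A6.
U+117C: 3-byte form → E1 85 BC.
U+263AF: 4-byte form → F0 A6 8E AF.
Concatenated (19 bytes): EE 9B A8 C3 98 EB 8A AB F0 9F 97 A6 E1 85 BC F0 A6 8E AF.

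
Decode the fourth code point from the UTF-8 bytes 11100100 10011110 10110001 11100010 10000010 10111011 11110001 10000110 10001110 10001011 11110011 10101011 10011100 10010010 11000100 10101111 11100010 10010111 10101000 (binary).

Offset 0: leading byte 0xE4 = 11100100 → 3-byte char #1 = E4 9E B1.
Offset 3: leading byte 0xE2 = 11100010 → 3-byte char #2 = E2 82 BB.
Offset 6: leading byte 0xF1 = 11110001 → 4-byte char #3 = F1 86 8E 8B.
Offset 10: leading byte 0xF3 = 11110011 → 4-byte char #4 = F3 AB 9C 92.
Leading byte 0xF3 = 11110011 matches 11110xxx → 4-byte sequence.
Byte 1: 0xF3 = 11110011, payload 011 (3 bits).
Byte 2: 0xAB = 10101011 (10xxxxxx ✓), payload 101011.
Byte 3: 0x9C = 10011100 (10xxxxxx ✓), payload 011100.
Byte 4: 0x92 = 10010010 (10xxxxxx ✓), payload 010010.
Concatenate: 011101011011100010010 = 0xEB712 (21 bits → U+EB712).

U+EB712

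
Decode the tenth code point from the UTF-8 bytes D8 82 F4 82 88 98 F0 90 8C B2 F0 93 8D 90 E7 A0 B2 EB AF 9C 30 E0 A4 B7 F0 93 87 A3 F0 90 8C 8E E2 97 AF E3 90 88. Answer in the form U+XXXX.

Offset 0: leading byte 0xD8 = 11011000 → 2-byte char #1 = D8 82.
Offset 2: leading byte 0xF4 = 11110100 → 4-byte char #2 = F4 82 88 98.
Offset 6: leading byte 0xF0 = 11110000 → 4-byte char #3 = F0 90 8C B2.
Offset 10: leading byte 0xF0 = 11110000 → 4-byte char #4 = F0 93 8D 90.
Offset 14: leading byte 0xE7 = 11100111 → 3-byte char #5 = E7 A0 B2.
Offset 17: leading byte 0xEB = 11101011 → 3-byte char #6 = EB AF 9C.
Offset 20: leading byte 0x30 = 00110000 → 1-byte char #7 = 30.
Offset 21: leading byte 0xE0 = 11100000 → 3-byte char #8 = E0 A4 B7.
Offset 24: leading byte 0xF0 = 11110000 → 4-byte char #9 = F0 93 87 A3.
Offset 28: leading byte 0xF0 = 11110000 → 4-byte char #10 = F0 90 8C 8E.
Leading byte 0xF0 = 11110000 matches 11110xxx → 4-byte sequence.
Byte 1: 0xF0 = 11110000, payload 000 (3 bits).
Byte 2: 0x90 = 10010000 (10xxxxxx ✓), payload 010000.
Byte 3: 0x8C = 10001100 (10xxxxxx ✓), payload 001100.
Byte 4: 0x8E = 10001110 (10xxxxxx ✓), payload 001110.
Concatenate: 000010000001100001110 = 0x1030E (21 bits → U+1030E).

U+1030E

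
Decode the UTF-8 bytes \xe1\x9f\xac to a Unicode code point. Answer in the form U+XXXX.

Leading byte 0xE1 = 11100001 matches 1110xxxx → 3-byte sequence.
Byte 1: 0xE1 = 11100001, payload 0001 (4 bits).
Byte 2: 0x9F = 10011111 (10xxxxxx ✓), payload 011111.
Byte 3: 0xAC = 10101100 (10xxxxxx ✓), payload 101100.
Concatenate: 0001011111101100 = 0x17EC (16 bits → U+17EC).

U+17EC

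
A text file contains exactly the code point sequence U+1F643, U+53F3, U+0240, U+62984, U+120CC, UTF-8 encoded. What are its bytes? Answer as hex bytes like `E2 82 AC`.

F0 9F 99 83 E5 8F B3 C9 80 F1 A2 A6 84 F0 92 83 8C

U+1F643: 4-byte form → F0 9F 99 83.
U+53F3: 3-byte form → E5 8F B3.
U+0240: 2-byte form → C9 80.
U+62984: 4-byte form → F1 A2 A6 84.
U+120CC: 4-byte form → F0 92 83 8C.
Concatenated (17 bytes): F0 9F 99 83 E5 8F B3 C9 80 F1 A2 A6 84 F0 92 83 8C.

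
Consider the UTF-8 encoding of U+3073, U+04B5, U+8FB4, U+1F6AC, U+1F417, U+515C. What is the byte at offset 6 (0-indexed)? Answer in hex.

0xBE

U+3073 → 3-byte form E3 81 B3 at offsets 0–2.
U+04B5 → 2-byte form D2 B5 at offsets 3–4.
U+8FB4 → 3-byte form E8 BE B4 at offsets 5–7.
Offset 6 falls in char 3's range; it's byte 2 of E8 BE B4 = 0xBE.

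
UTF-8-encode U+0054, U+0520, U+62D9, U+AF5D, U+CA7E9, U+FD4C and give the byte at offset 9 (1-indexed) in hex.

1-indexed offset 9 is 0-indexed offset 8.
U+0054 → 1-byte form 54 at offsets 0–0.
U+0520 → 2-byte form D4 A0 at offsets 1–2.
U+62D9 → 3-byte form E6 8B 99 at offsets 3–5.
U+AF5D → 3-byte form EA BD 9D at offsets 6–8.
Offset 8 falls in char 4's range; it's byte 3 of EA BD 9D = 0x9D.

0x9D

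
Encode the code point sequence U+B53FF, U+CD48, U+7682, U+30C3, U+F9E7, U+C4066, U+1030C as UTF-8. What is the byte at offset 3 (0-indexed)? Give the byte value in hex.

0xBF

U+B53FF → 4-byte form F2 B5 8F BF at offsets 0–3.
Offset 3 falls in char 1's range; it's byte 4 of F2 B5 8F BF = 0xBF.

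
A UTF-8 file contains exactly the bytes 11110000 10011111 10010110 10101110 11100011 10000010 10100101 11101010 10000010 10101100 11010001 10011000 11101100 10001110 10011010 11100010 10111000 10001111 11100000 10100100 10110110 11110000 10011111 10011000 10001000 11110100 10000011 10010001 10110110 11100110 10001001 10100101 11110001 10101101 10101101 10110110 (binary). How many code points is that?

Byte at offset 0: 0xF0 = 11110000 → 4-byte char (#1). Advance 4.
Byte at offset 4: 0xE3 = 11100011 → 3-byte char (#2). Advance 3.
Byte at offset 7: 0xEA = 11101010 → 3-byte char (#3). Advance 3.
Byte at offset 10: 0xD1 = 11010001 → 2-byte char (#4). Advance 2.
Byte at offset 12: 0xEC = 11101100 → 3-byte char (#5). Advance 3.
Byte at offset 15: 0xE2 = 11100010 → 3-byte char (#6). Advance 3.
Byte at offset 18: 0xE0 = 11100000 → 3-byte char (#7). Advance 3.
Byte at offset 21: 0xF0 = 11110000 → 4-byte char (#8). Advance 4.
Byte at offset 25: 0xF4 = 11110100 → 4-byte char (#9). Advance 4.
Byte at offset 29: 0xE6 = 11100110 → 3-byte char (#10). Advance 3.
Byte at offset 32: 0xF1 = 11110001 → 4-byte char (#11). Advance 4.
Reached end at offset 36 after 11 code points.

11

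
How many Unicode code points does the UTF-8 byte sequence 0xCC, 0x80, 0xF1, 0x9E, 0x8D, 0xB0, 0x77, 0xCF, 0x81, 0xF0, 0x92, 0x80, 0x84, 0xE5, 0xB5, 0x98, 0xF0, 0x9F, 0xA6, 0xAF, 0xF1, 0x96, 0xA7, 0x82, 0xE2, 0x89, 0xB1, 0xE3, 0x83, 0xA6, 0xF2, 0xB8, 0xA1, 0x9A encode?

Byte at offset 0: 0xCC = 11001100 → 2-byte char (#1). Advance 2.
Byte at offset 2: 0xF1 = 11110001 → 4-byte char (#2). Advance 4.
Byte at offset 6: 0x77 = 01110111 → 1-byte char (#3). Advance 1.
Byte at offset 7: 0xCF = 11001111 → 2-byte char (#4). Advance 2.
Byte at offset 9: 0xF0 = 11110000 → 4-byte char (#5). Advance 4.
Byte at offset 13: 0xE5 = 11100101 → 3-byte char (#6). Advance 3.
Byte at offset 16: 0xF0 = 11110000 → 4-byte char (#7). Advance 4.
Byte at offset 20: 0xF1 = 11110001 → 4-byte char (#8). Advance 4.
Byte at offset 24: 0xE2 = 11100010 → 3-byte char (#9). Advance 3.
Byte at offset 27: 0xE3 = 11100011 → 3-byte char (#10). Advance 3.
Byte at offset 30: 0xF2 = 11110010 → 4-byte char (#11). Advance 4.
Reached end at offset 34 after 11 code points.

11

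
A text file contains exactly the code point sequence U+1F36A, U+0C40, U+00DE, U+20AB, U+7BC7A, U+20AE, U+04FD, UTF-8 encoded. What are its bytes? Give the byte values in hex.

F0 9F 8D AA E0 B1 80 C3 9E E2 82 AB F1 BB B1 BA E2 82 AE D3 BD

U+1F36A: 4-byte form → F0 9F 8D AA.
U+0C40: 3-byte form → E0 B1 80.
U+00DE: 2-byte form → C3 9E.
U+20AB: 3-byte form → E2 82 AB.
U+7BC7A: 4-byte form → F1 BB B1 BA.
U+20AE: 3-byte form → E2 82 AE.
U+04FD: 2-byte form → D3 BD.
Concatenated (21 bytes): F0 9F 8D AA E0 B1 80 C3 9E E2 82 AB F1 BB B1 BA E2 82 AE D3 BD.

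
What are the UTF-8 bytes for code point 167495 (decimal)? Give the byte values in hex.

F0 A8 B9 87

U+28E47 = 0x28E47 = 167495 decimal. In range U+10000–U+10FFFF → 4-byte form: 11110xxx 10xxxxxx 10xxxxxx 10xxxxxx.
Binary (21 bits): 000101000111001000111.
Split 3+6+6+6: 000 | 101000 | 111001 | 000111.
Byte 1: 11110000 = 0xF0.
Byte 2: 10101000 = 0xA8.
Byte 3: 10111001 = 0xB9.
Byte 4: 10000111 = 0x87.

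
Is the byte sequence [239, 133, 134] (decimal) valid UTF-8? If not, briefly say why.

Leading byte 0xEF = 11101111 → 3-byte form.
Continuation bytes 0x85=10000101, 0x86=10000110 all match 10xxxxxx.
Decoded value 0xF146 is ≥ 0x800 (shortest form) and not a surrogate.

valid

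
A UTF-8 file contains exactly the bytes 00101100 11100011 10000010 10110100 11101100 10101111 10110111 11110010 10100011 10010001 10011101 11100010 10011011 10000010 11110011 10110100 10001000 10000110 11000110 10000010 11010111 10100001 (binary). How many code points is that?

Byte at offset 0: 0x2C = 00101100 → 1-byte char (#1). Advance 1.
Byte at offset 1: 0xE3 = 11100011 → 3-byte char (#2). Advance 3.
Byte at offset 4: 0xEC = 11101100 → 3-byte char (#3). Advance 3.
Byte at offset 7: 0xF2 = 11110010 → 4-byte char (#4). Advance 4.
Byte at offset 11: 0xE2 = 11100010 → 3-byte char (#5). Advance 3.
Byte at offset 14: 0xF3 = 11110011 → 4-byte char (#6). Advance 4.
Byte at offset 18: 0xC6 = 11000110 → 2-byte char (#7). Advance 2.
Byte at offset 20: 0xD7 = 11010111 → 2-byte char (#8). Advance 2.
Reached end at offset 22 after 8 code points.

8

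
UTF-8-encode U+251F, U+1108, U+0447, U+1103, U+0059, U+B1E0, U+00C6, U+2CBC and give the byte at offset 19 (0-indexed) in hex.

U+251F → 3-byte form E2 94 9F at offsets 0–2.
U+1108 → 3-byte form E1 84 88 at offsets 3–5.
U+0447 → 2-byte form D1 87 at offsets 6–7.
U+1103 → 3-byte form E1 84 83 at offsets 8–10.
U+0059 → 1-byte form 59 at offsets 11–11.
U+B1E0 → 3-byte form EB 87 A0 at offsets 12–14.
U+00C6 → 2-byte form C3 86 at offsets 15–16.
U+2CBC → 3-byte form E2 B2 BC at offsets 17–19.
Offset 19 falls in char 8's range; it's byte 3 of E2 B2 BC = 0xBC.

0xBC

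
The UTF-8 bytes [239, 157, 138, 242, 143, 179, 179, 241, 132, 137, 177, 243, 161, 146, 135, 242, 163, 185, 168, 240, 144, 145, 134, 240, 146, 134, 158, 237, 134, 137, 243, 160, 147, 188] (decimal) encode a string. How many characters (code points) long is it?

9

Byte at offset 0: 0xEF = 11101111 → 3-byte char (#1). Advance 3.
Byte at offset 3: 0xF2 = 11110010 → 4-byte char (#2). Advance 4.
Byte at offset 7: 0xF1 = 11110001 → 4-byte char (#3). Advance 4.
Byte at offset 11: 0xF3 = 11110011 → 4-byte char (#4). Advance 4.
Byte at offset 15: 0xF2 = 11110010 → 4-byte char (#5). Advance 4.
Byte at offset 19: 0xF0 = 11110000 → 4-byte char (#6). Advance 4.
Byte at offset 23: 0xF0 = 11110000 → 4-byte char (#7). Advance 4.
Byte at offset 27: 0xED = 11101101 → 3-byte char (#8). Advance 3.
Byte at offset 30: 0xF3 = 11110011 → 4-byte char (#9). Advance 4.
Reached end at offset 34 after 9 code points.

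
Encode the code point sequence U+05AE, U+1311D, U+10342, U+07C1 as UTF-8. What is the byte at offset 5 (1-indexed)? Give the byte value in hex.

0x84

1-indexed offset 5 is 0-indexed offset 4.
U+05AE → 2-byte form D6 AE at offsets 0–1.
U+1311D → 4-byte form F0 93 84 9D at offsets 2–5.
Offset 4 falls in char 2's range; it's byte 3 of F0 93 84 9D = 0x84.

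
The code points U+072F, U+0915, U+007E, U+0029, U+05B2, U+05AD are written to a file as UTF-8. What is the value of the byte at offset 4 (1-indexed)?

0xA4

1-indexed offset 4 is 0-indexed offset 3.
U+072F → 2-byte form DC AF at offsets 0–1.
U+0915 → 3-byte form E0 A4 95 at offsets 2–4.
Offset 3 falls in char 2's range; it's byte 2 of E0 A4 95 = 0xA4.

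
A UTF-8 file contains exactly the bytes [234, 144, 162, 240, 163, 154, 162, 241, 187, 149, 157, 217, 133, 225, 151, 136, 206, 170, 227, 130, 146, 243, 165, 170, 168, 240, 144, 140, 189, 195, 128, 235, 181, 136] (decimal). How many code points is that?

11

Byte at offset 0: 0xEA = 11101010 → 3-byte char (#1). Advance 3.
Byte at offset 3: 0xF0 = 11110000 → 4-byte char (#2). Advance 4.
Byte at offset 7: 0xF1 = 11110001 → 4-byte char (#3). Advance 4.
Byte at offset 11: 0xD9 = 11011001 → 2-byte char (#4). Advance 2.
Byte at offset 13: 0xE1 = 11100001 → 3-byte char (#5). Advance 3.
Byte at offset 16: 0xCE = 11001110 → 2-byte char (#6). Advance 2.
Byte at offset 18: 0xE3 = 11100011 → 3-byte char (#7). Advance 3.
Byte at offset 21: 0xF3 = 11110011 → 4-byte char (#8). Advance 4.
Byte at offset 25: 0xF0 = 11110000 → 4-byte char (#9). Advance 4.
Byte at offset 29: 0xC3 = 11000011 → 2-byte char (#10). Advance 2.
Byte at offset 31: 0xEB = 11101011 → 3-byte char (#11). Advance 3.
Reached end at offset 34 after 11 code points.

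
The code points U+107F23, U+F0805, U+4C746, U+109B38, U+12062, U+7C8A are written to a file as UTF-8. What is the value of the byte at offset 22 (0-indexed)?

U+107F23 → 4-byte form F4 87 BC A3 at offsets 0–3.
U+F0805 → 4-byte form F3 B0 A0 85 at offsets 4–7.
U+4C746 → 4-byte form F1 8C 9D 86 at offsets 8–11.
U+109B38 → 4-byte form F4 89 AC B8 at offsets 12–15.
U+12062 → 4-byte form F0 92 81 A2 at offsets 16–19.
U+7C8A → 3-byte form E7 B2 8A at offsets 20–22.
Offset 22 falls in char 6's range; it's byte 3 of E7 B2 8A = 0x8A.

0x8A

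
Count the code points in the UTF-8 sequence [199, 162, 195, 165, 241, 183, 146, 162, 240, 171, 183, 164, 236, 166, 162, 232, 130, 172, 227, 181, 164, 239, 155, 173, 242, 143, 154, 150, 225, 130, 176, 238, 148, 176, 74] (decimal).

12

Byte at offset 0: 0xC7 = 11000111 → 2-byte char (#1). Advance 2.
Byte at offset 2: 0xC3 = 11000011 → 2-byte char (#2). Advance 2.
Byte at offset 4: 0xF1 = 11110001 → 4-byte char (#3). Advance 4.
Byte at offset 8: 0xF0 = 11110000 → 4-byte char (#4). Advance 4.
Byte at offset 12: 0xEC = 11101100 → 3-byte char (#5). Advance 3.
Byte at offset 15: 0xE8 = 11101000 → 3-byte char (#6). Advance 3.
Byte at offset 18: 0xE3 = 11100011 → 3-byte char (#7). Advance 3.
Byte at offset 21: 0xEF = 11101111 → 3-byte char (#8). Advance 3.
Byte at offset 24: 0xF2 = 11110010 → 4-byte char (#9). Advance 4.
Byte at offset 28: 0xE1 = 11100001 → 3-byte char (#10). Advance 3.
Byte at offset 31: 0xEE = 11101110 → 3-byte char (#11). Advance 3.
Byte at offset 34: 0x4A = 01001010 → 1-byte char (#12). Advance 1.
Reached end at offset 35 after 12 code points.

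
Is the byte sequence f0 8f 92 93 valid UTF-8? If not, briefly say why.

invalid (overlong encoding)

Leading byte 0xF0 = 11110000 → 4-byte form.
Continuation bytes all match 10xxxxxx. Payload decodes to 0xF493.
But 0xF493 < 0x10000, the minimum for a 4-byte sequence — this is an overlong encoding.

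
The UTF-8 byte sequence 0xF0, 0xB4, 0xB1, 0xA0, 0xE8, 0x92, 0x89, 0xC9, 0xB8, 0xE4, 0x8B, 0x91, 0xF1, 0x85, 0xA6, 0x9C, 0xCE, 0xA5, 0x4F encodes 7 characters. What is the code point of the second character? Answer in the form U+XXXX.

U+8489

Offset 0: leading byte 0xF0 = 11110000 → 4-byte char #1 = F0 B4 B1 A0.
Offset 4: leading byte 0xE8 = 11101000 → 3-byte char #2 = E8 92 89.
Leading byte 0xE8 = 11101000 matches 1110xxxx → 3-byte sequence.
Byte 1: 0xE8 = 11101000, payload 1000 (4 bits).
Byte 2: 0x92 = 10010010 (10xxxxxx ✓), payload 010010.
Byte 3: 0x89 = 10001001 (10xxxxxx ✓), payload 001001.
Concatenate: 1000010010001001 = 0x8489 (16 bits → U+8489).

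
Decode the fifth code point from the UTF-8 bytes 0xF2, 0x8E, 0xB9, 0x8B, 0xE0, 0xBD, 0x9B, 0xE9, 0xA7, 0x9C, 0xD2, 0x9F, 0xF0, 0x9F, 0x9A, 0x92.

U+1F692

Offset 0: leading byte 0xF2 = 11110010 → 4-byte char #1 = F2 8E B9 8B.
Offset 4: leading byte 0xE0 = 11100000 → 3-byte char #2 = E0 BD 9B.
Offset 7: leading byte 0xE9 = 11101001 → 3-byte char #3 = E9 A7 9C.
Offset 10: leading byte 0xD2 = 11010010 → 2-byte char #4 = D2 9F.
Offset 12: leading byte 0xF0 = 11110000 → 4-byte char #5 = F0 9F 9A 92.
Leading byte 0xF0 = 11110000 matches 11110xxx → 4-byte sequence.
Byte 1: 0xF0 = 11110000, payload 000 (3 bits).
Byte 2: 0x9F = 10011111 (10xxxxxx ✓), payload 011111.
Byte 3: 0x9A = 10011010 (10xxxxxx ✓), payload 011010.
Byte 4: 0x92 = 10010010 (10xxxxxx ✓), payload 010010.
Concatenate: 000011111011010010010 = 0x1F692 (21 bits → U+1F692).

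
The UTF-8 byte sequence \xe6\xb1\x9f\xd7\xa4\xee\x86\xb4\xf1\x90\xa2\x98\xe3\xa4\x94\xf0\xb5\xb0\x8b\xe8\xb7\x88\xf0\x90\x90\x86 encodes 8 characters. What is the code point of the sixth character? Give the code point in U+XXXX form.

U+35C0B

Offset 0: leading byte 0xE6 = 11100110 → 3-byte char #1 = E6 B1 9F.
Offset 3: leading byte 0xD7 = 11010111 → 2-byte char #2 = D7 A4.
Offset 5: leading byte 0xEE = 11101110 → 3-byte char #3 = EE 86 B4.
Offset 8: leading byte 0xF1 = 11110001 → 4-byte char #4 = F1 90 A2 98.
Offset 12: leading byte 0xE3 = 11100011 → 3-byte char #5 = E3 A4 94.
Offset 15: leading byte 0xF0 = 11110000 → 4-byte char #6 = F0 B5 B0 8B.
Leading byte 0xF0 = 11110000 matches 11110xxx → 4-byte sequence.
Byte 1: 0xF0 = 11110000, payload 000 (3 bits).
Byte 2: 0xB5 = 10110101 (10xxxxxx ✓), payload 110101.
Byte 3: 0xB0 = 10110000 (10xxxxxx ✓), payload 110000.
Byte 4: 0x8B = 10001011 (10xxxxxx ✓), payload 001011.
Concatenate: 000110101110000001011 = 0x35C0B (21 bits → U+35C0B).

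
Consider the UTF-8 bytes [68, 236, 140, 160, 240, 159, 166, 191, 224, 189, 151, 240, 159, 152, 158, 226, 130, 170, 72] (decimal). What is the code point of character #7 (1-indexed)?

Offset 0: leading byte 0x44 = 01000100 → 1-byte char #1 = 44.
Offset 1: leading byte 0xEC = 11101100 → 3-byte char #2 = EC 8C A0.
Offset 4: leading byte 0xF0 = 11110000 → 4-byte char #3 = F0 9F A6 BF.
Offset 8: leading byte 0xE0 = 11100000 → 3-byte char #4 = E0 BD 97.
Offset 11: leading byte 0xF0 = 11110000 → 4-byte char #5 = F0 9F 98 9E.
Offset 15: leading byte 0xE2 = 11100010 → 3-byte char #6 = E2 82 AA.
Offset 18: leading byte 0x48 = 01001000 → 1-byte char #7 = 48.
Leading byte 0x48 = 01001000 matches 0xxxxxxx → 1-byte sequence.
Byte 1: 0x48 = 01001000, payload 1001000 (7 bits).
Concatenate: 1001000 = 0x48 (7 bits → U+0048).

U+0048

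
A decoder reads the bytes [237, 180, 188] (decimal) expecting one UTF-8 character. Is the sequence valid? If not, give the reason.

invalid (encodes a surrogate (U+D800–U+DFFF))

Structurally a 3-byte sequence; payload = 0xDD3C.
But 0xDD3C is in U+D800–U+DFFF, the surrogate range. Surrogates are not Unicode scalar values and are forbidden in UTF-8.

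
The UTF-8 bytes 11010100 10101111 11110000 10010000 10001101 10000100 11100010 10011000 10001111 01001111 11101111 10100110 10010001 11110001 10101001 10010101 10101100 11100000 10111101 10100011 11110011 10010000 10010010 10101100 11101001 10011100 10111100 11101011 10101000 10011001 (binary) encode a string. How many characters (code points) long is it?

Byte at offset 0: 0xD4 = 11010100 → 2-byte char (#1). Advance 2.
Byte at offset 2: 0xF0 = 11110000 → 4-byte char (#2). Advance 4.
Byte at offset 6: 0xE2 = 11100010 → 3-byte char (#3). Advance 3.
Byte at offset 9: 0x4F = 01001111 → 1-byte char (#4). Advance 1.
Byte at offset 10: 0xEF = 11101111 → 3-byte char (#5). Advance 3.
Byte at offset 13: 0xF1 = 11110001 → 4-byte char (#6). Advance 4.
Byte at offset 17: 0xE0 = 11100000 → 3-byte char (#7). Advance 3.
Byte at offset 20: 0xF3 = 11110011 → 4-byte char (#8). Advance 4.
Byte at offset 24: 0xE9 = 11101001 → 3-byte char (#9). Advance 3.
Byte at offset 27: 0xEB = 11101011 → 3-byte char (#10). Advance 3.
Reached end at offset 30 after 10 code points.

10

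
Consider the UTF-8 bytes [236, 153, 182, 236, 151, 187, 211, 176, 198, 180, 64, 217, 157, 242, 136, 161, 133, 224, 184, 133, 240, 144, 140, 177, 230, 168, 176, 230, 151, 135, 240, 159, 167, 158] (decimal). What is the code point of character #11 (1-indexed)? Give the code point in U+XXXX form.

U+65C7

Offset 0: leading byte 0xEC = 11101100 → 3-byte char #1 = EC 99 B6.
Offset 3: leading byte 0xEC = 11101100 → 3-byte char #2 = EC 97 BB.
Offset 6: leading byte 0xD3 = 11010011 → 2-byte char #3 = D3 B0.
Offset 8: leading byte 0xC6 = 11000110 → 2-byte char #4 = C6 B4.
Offset 10: leading byte 0x40 = 01000000 → 1-byte char #5 = 40.
Offset 11: leading byte 0xD9 = 11011001 → 2-byte char #6 = D9 9D.
Offset 13: leading byte 0xF2 = 11110010 → 4-byte char #7 = F2 88 A1 85.
Offset 17: leading byte 0xE0 = 11100000 → 3-byte char #8 = E0 B8 85.
Offset 20: leading byte 0xF0 = 11110000 → 4-byte char #9 = F0 90 8C B1.
Offset 24: leading byte 0xE6 = 11100110 → 3-byte char #10 = E6 A8 B0.
Offset 27: leading byte 0xE6 = 11100110 → 3-byte char #11 = E6 97 87.
Leading byte 0xE6 = 11100110 matches 1110xxxx → 3-byte sequence.
Byte 1: 0xE6 = 11100110, payload 0110 (4 bits).
Byte 2: 0x97 = 10010111 (10xxxxxx ✓), payload 010111.
Byte 3: 0x87 = 10000111 (10xxxxxx ✓), payload 000111.
Concatenate: 0110010111000111 = 0x65C7 (16 bits → U+65C7).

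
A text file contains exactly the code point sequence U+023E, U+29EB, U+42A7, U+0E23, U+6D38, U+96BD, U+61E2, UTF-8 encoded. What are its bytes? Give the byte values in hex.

C8 BE E2 A7 AB E4 8A A7 E0 B8 A3 E6 B4 B8 E9 9A BD E6 87 A2

U+023E: 2-byte form → C8 BE.
U+29EB: 3-byte form → E2 A7 AB.
U+42A7: 3-byte form → E4 8A A7.
U+0E23: 3-byte form → E0 B8 A3.
U+6D38: 3-byte form → E6 B4 B8.
U+96BD: 3-byte form → E9 9A BD.
U+61E2: 3-byte form → E6 87 A2.
Concatenated (20 bytes): C8 BE E2 A7 AB E4 8A A7 E0 B8 A3 E6 B4 B8 E9 9A BD E6 87 A2.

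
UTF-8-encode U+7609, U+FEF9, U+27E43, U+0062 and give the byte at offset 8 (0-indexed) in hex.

U+7609 → 3-byte form E7 98 89 at offsets 0–2.
U+FEF9 → 3-byte form EF BB B9 at offsets 3–5.
U+27E43 → 4-byte form F0 A7 B9 83 at offsets 6–9.
Offset 8 falls in char 3's range; it's byte 3 of F0 A7 B9 83 = 0xB9.

0xB9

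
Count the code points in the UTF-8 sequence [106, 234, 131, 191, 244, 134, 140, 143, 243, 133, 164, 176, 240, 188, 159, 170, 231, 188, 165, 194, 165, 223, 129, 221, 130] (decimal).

Byte at offset 0: 0x6A = 01101010 → 1-byte char (#1). Advance 1.
Byte at offset 1: 0xEA = 11101010 → 3-byte char (#2). Advance 3.
Byte at offset 4: 0xF4 = 11110100 → 4-byte char (#3). Advance 4.
Byte at offset 8: 0xF3 = 11110011 → 4-byte char (#4). Advance 4.
Byte at offset 12: 0xF0 = 11110000 → 4-byte char (#5). Advance 4.
Byte at offset 16: 0xE7 = 11100111 → 3-byte char (#6). Advance 3.
Byte at offset 19: 0xC2 = 11000010 → 2-byte char (#7). Advance 2.
Byte at offset 21: 0xDF = 11011111 → 2-byte char (#8). Advance 2.
Byte at offset 23: 0xDD = 11011101 → 2-byte char (#9). Advance 2.
Reached end at offset 25 after 9 code points.

9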